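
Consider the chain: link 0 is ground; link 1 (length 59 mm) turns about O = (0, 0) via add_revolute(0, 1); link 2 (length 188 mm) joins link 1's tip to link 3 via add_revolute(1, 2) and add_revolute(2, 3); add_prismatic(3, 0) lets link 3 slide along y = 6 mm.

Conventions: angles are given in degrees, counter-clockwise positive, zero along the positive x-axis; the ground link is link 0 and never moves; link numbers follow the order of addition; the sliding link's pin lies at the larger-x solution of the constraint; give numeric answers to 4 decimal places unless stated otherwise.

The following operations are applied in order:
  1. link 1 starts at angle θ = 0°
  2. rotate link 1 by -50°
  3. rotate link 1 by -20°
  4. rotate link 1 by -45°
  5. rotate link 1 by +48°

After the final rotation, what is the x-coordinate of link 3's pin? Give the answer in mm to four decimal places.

geometry: r = 59 mm, L = 188 mm, e = 6 mm; θ starts at 0°
rotate link 1 by -50°: θ ← 0° -50° = -50°
rotate link 1 by -20°: θ ← -50° -20° = -70°
rotate link 1 by -45°: θ ← -70° -45° = -115°
rotate link 1 by +48°: θ ← -115° +48° = -67°
crank pin P = (r cos θ, r sin θ) = (23.053137, -54.309786)
h = r sin θ − e = -54.309786 − 6 = -60.309786
x = r cos θ + √(L² − h²) = 23.053137 + 178.063836 = 201.116973

201.1170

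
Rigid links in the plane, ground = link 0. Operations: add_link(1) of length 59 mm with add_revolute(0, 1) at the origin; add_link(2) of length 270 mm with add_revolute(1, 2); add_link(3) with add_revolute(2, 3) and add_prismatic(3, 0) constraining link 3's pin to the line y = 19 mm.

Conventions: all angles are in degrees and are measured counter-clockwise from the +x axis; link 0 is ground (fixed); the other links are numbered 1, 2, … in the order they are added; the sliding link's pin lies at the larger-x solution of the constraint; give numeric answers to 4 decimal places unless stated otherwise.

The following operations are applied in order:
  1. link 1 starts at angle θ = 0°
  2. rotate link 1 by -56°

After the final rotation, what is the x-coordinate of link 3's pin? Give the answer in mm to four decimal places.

geometry: r = 59 mm, L = 270 mm, e = 19 mm; θ starts at 0°
rotate link 1 by -56°: θ ← 0° -56° = -56°
crank pin P = (r cos θ, r sin θ) = (32.992381, -48.913217)
h = r sin θ − e = -48.913217 − 19 = -67.913217
x = r cos θ + √(L² − h²) = 32.992381 + 261.319335 = 294.311717

294.3117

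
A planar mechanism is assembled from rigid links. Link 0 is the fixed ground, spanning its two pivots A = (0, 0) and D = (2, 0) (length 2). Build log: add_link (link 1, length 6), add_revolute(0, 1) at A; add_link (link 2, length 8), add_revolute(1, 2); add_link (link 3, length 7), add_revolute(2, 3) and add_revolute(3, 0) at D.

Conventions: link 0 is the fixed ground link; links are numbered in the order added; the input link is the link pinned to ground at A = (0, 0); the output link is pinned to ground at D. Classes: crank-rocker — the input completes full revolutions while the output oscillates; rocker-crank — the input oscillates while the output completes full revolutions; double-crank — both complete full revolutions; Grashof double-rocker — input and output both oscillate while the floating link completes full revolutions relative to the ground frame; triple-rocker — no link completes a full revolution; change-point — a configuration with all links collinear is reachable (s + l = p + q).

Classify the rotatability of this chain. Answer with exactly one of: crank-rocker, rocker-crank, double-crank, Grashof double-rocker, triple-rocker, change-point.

lengths: ground=2, input=6, coupler=8, output=7
sorted: s=2 (shortest), l=8 (longest), p+q=13
s + l = 10 vs p + q = 13
s + l < p + q (Grashof) with shortest = ground link → double-crank

double-crank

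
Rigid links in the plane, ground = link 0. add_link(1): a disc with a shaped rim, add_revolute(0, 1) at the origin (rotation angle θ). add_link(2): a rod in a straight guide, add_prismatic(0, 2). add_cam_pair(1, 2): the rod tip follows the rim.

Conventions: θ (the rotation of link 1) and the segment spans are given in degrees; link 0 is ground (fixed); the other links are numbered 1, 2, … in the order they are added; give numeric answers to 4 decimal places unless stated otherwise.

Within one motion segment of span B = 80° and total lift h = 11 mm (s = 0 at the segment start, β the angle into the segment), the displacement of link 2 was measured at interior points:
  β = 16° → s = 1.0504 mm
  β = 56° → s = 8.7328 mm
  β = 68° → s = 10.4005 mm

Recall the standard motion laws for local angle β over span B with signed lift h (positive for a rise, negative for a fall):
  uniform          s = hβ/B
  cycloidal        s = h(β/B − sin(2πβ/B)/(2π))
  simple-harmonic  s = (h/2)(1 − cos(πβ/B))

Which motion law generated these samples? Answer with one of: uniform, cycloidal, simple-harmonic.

candidates at β/B = r: uniform s = h·r (linear in β); cycloidal s = h·(r − sin(2πr)/(2π)); simple-harmonic s = (h/2)(1 − cos(πr))
β=16°: printed 1.0504 | uniform 2.2000, cycloidal 0.5350, simple-harmonic 1.0504
β=56°: printed 8.7328 | uniform 7.7000, cycloidal 9.3650, simple-harmonic 8.7328
β=68°: printed 10.4005 | uniform 9.3500, cycloidal 10.7663, simple-harmonic 10.4005
only one law matches every sample → simple-harmonic

simple-harmonic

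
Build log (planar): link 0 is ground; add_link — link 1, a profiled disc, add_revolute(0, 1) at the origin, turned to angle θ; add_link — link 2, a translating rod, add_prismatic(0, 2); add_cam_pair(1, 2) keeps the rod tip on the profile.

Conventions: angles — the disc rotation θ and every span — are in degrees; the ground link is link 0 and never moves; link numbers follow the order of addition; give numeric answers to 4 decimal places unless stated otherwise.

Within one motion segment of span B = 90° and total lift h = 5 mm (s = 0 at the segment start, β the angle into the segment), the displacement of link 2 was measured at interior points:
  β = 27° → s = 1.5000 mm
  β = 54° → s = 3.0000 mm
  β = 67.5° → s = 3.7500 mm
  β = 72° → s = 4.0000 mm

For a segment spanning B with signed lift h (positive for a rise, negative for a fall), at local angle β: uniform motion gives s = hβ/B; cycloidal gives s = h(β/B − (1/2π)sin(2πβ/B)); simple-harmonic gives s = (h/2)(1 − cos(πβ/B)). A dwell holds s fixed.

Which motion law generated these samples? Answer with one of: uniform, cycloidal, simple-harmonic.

candidates at β/B = r: uniform s = h·r (linear in β); cycloidal s = h·(r − sin(2πr)/(2π)); simple-harmonic s = (h/2)(1 − cos(πr))
β=27°: printed 1.5000 | uniform 1.5000, cycloidal 0.7432, simple-harmonic 1.0305
β=54°: printed 3.0000 | uniform 3.0000, cycloidal 3.4677, simple-harmonic 3.2725
β=67.5°: printed 3.7500 | uniform 3.7500, cycloidal 4.5458, simple-harmonic 4.2678
β=72°: printed 4.0000 | uniform 4.0000, cycloidal 4.7568, simple-harmonic 4.5225
only one law matches every sample → uniform

uniform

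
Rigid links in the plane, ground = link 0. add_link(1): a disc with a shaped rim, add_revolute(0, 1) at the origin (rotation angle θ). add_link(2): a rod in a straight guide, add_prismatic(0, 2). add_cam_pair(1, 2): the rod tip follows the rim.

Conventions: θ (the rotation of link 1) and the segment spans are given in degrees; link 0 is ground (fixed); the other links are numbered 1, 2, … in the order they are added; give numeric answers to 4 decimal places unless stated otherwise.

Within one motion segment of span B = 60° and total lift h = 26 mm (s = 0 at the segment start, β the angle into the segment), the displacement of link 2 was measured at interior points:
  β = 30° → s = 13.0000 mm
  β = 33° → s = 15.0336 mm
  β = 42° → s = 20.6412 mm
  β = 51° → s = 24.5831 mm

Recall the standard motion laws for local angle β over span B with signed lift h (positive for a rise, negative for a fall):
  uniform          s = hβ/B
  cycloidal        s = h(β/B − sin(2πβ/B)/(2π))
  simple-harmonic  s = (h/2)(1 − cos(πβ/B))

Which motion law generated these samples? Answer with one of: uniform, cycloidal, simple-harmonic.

candidates at β/B = r: uniform s = h·r (linear in β); cycloidal s = h·(r − sin(2πr)/(2π)); simple-harmonic s = (h/2)(1 − cos(πr))
β=30°: printed 13.0000 | uniform 13.0000, cycloidal 13.0000, simple-harmonic 13.0000
β=33°: printed 15.0336 | uniform 14.3000, cycloidal 15.5787, simple-harmonic 15.0336
β=42°: printed 20.6412 | uniform 18.2000, cycloidal 22.1355, simple-harmonic 20.6412
β=51°: printed 24.5831 | uniform 22.1000, cycloidal 25.4477, simple-harmonic 24.5831
only one law matches every sample → simple-harmonic

simple-harmonic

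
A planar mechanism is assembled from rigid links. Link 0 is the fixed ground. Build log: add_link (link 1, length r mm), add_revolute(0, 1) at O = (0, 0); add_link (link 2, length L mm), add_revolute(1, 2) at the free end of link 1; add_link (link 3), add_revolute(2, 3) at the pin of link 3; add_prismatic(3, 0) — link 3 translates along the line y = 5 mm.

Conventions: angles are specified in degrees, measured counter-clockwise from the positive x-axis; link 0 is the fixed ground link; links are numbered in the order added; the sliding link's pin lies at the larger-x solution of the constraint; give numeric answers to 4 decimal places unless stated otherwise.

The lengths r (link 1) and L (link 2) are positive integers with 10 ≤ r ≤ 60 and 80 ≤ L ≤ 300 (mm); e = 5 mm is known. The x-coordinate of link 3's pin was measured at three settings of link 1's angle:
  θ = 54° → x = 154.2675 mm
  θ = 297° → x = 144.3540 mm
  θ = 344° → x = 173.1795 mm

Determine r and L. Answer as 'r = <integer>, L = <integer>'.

constraint per measurement: (x − r cos θ)² + (r sin θ − e)² = L²
subtracting the θ₁ and θ₂ equations cancels the r² and L² terms:
r = (x₁² − x₂²) / (2[(x₁cos θ₁ + e sin θ₁) − (x₂cos θ₂ + e sin θ₂)]) = 43.9997 → r = 44
L² = (x₁ − r cos θ₁)² + (r sin θ₁ − e)² = 17423.9919 → L = 132.0000 → L = 132
check at θ₃=344°: x = 173.1795 (printed 173.1795) ✓

r = 44, L = 132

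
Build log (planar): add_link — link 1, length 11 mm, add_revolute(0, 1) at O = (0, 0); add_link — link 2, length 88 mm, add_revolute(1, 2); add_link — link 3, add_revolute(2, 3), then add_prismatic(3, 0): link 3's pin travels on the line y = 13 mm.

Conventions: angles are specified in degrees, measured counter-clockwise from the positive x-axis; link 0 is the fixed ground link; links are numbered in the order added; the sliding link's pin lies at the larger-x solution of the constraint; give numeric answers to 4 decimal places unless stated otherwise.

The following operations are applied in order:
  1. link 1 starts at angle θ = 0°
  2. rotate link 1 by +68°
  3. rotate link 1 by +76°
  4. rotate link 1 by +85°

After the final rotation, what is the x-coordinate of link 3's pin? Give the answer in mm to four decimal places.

geometry: r = 11 mm, L = 88 mm, e = 13 mm; θ starts at 0°
rotate link 1 by +68°: θ ← 0° +68° = 68°
rotate link 1 by +76°: θ ← 68° +76° = 144°
rotate link 1 by +85°: θ ← 144° +85° = 229°
crank pin P = (r cos θ, r sin θ) = (-7.216649, -8.301805)
h = r sin θ − e = -8.301805 − 13 = -21.301805
x = r cos θ + √(L² − h²) = -7.216649 + 85.382862 = 78.166212

78.1662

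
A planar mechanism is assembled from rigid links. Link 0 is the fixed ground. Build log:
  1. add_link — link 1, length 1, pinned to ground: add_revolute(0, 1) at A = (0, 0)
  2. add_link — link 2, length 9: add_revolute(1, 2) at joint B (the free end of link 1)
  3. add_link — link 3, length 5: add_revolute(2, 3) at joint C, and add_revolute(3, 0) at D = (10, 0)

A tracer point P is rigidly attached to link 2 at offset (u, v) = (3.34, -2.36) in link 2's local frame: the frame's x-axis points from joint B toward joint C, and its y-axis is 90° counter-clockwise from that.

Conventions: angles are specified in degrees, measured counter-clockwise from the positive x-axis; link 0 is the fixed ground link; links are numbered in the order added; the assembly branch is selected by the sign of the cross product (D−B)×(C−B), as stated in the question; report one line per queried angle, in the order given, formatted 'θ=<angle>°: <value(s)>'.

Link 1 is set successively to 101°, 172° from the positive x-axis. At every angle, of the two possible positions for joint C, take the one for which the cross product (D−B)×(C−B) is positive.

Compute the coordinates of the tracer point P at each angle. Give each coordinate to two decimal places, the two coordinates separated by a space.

A=(0,0), D=(10.00,0)
θ=101°: B = A + 1.00·(cos101°, sin101°) = (-0.1908, 0.9816)
θ=101°: |BD| = 10.2380
θ=101°: circle(B,9.00) ∩ circle(D,5.00): a=7.8539, h=4.3950
θ=101°:   candidates: C₊=(8.0483,4.6034) cross=44.996; C₋=(7.2055,-4.1462) cross=-44.996
θ=101°:   branch + wants cross > 0 → take C=(8.0483,4.6034) (cross=44.996)
θ=101°: ex = (C−B)/|BC| = (0.9155,0.4024); ey = (-0.4024,0.9155)
θ=101°: P = B + 3.34·ex + -2.36·ey = (3.8165,0.1652)
θ=172°: B = A + 1.00·(cos172°, sin172°) = (-0.9903, 0.1392)
θ=172°: |BD| = 10.9911
θ=172°: circle(B,9.00) ∩ circle(D,5.00): a=8.0431, h=4.0384
θ=172°:   candidates: C₊=(7.1033,4.0754) cross=44.387; C₋=(7.0010,-4.0008) cross=-44.387
θ=172°:   branch + wants cross > 0 → take C=(7.1033,4.0754) (cross=44.387)
θ=172°: ex = (C−B)/|BC| = (0.8993,0.4374); ey = (-0.4374,0.8993)
θ=172°: P = B + 3.34·ex + -2.36·ey = (3.0455,-0.5224)

θ=101°: 3.82 0.17
θ=172°: 3.05 -0.52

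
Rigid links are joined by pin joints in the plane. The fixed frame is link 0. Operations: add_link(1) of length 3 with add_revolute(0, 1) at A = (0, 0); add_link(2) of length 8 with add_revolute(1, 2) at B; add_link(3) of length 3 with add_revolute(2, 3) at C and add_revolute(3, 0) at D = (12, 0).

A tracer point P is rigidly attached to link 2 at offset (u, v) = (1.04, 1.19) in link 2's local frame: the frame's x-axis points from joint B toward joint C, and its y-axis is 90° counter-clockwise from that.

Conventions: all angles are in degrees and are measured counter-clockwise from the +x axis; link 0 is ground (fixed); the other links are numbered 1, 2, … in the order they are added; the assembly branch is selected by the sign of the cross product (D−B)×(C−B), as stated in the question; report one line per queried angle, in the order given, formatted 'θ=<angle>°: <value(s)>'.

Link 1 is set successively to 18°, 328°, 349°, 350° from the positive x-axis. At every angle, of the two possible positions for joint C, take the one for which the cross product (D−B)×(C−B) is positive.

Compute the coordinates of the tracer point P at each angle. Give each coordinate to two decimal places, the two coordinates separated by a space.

A=(0,0), D=(12.00,0)
θ=18°: B = A + 3.00·(cos18°, sin18°) = (2.8532, 0.9271)
θ=18°: |BD| = 9.1937
θ=18°: circle(B,8.00) ∩ circle(D,3.00): a=7.5880, h=2.5341
θ=18°:   candidates: C₊=(10.6581,2.6831) cross=23.298; C₋=(10.1470,-2.3593) cross=-23.298
θ=18°:   branch + wants cross > 0 → take C=(10.6581,2.6831) (cross=23.298)
θ=18°: ex = (C−B)/|BC| = (0.9756,0.2195); ey = (-0.2195,0.9756)
θ=18°: P = B + 1.04·ex + 1.19·ey = (3.6066,2.3163)
θ=328°: B = A + 3.00·(cos328°, sin328°) = (2.5441, -1.5898)
θ=328°: |BD| = 9.5886
θ=328°: circle(B,8.00) ∩ circle(D,3.00): a=7.6623, h=2.2999
θ=328°:   candidates: C₊=(9.7191,1.9487) cross=22.053; C₋=(10.4817,-2.5874) cross=-22.053
θ=328°:   branch + wants cross > 0 → take C=(9.7191,1.9487) (cross=22.053)
θ=328°: ex = (C−B)/|BC| = (0.8969,0.4423); ey = (-0.4423,0.8969)
θ=328°: P = B + 1.04·ex + 1.19·ey = (2.9505,-0.0625)
θ=349°: B = A + 3.00·(cos349°, sin349°) = (2.9449, -0.5724)
θ=349°: |BD| = 9.0732
θ=349°: circle(B,8.00) ∩ circle(D,3.00): a=7.5675, h=2.5948
θ=349°:   candidates: C₊=(10.3336,2.4946) cross=23.543; C₋=(10.6610,-2.6846) cross=-23.543
θ=349°:   branch + wants cross > 0 → take C=(10.3336,2.4946) (cross=23.543)
θ=349°: ex = (C−B)/|BC| = (0.9236,0.3834); ey = (-0.3834,0.9236)
θ=349°: P = B + 1.04·ex + 1.19·ey = (3.4492,0.9254)
θ=350°: B = A + 3.00·(cos350°, sin350°) = (2.9544, -0.5209)
θ=350°: |BD| = 9.0606
θ=350°: circle(B,8.00) ∩ circle(D,3.00): a=7.5654, h=2.6009
θ=350°:   candidates: C₊=(10.3578,2.5106) cross=23.565; C₋=(10.6569,-2.6825) cross=-23.565
θ=350°:   branch + wants cross > 0 → take C=(10.3578,2.5106) (cross=23.565)
θ=350°: ex = (C−B)/|BC| = (0.9254,0.3789); ey = (-0.3789,0.9254)
θ=350°: P = B + 1.04·ex + 1.19·ey = (3.4659,0.9744)

θ=18°: 3.61 2.32
θ=328°: 2.95 -0.06
θ=349°: 3.45 0.93
θ=350°: 3.47 0.97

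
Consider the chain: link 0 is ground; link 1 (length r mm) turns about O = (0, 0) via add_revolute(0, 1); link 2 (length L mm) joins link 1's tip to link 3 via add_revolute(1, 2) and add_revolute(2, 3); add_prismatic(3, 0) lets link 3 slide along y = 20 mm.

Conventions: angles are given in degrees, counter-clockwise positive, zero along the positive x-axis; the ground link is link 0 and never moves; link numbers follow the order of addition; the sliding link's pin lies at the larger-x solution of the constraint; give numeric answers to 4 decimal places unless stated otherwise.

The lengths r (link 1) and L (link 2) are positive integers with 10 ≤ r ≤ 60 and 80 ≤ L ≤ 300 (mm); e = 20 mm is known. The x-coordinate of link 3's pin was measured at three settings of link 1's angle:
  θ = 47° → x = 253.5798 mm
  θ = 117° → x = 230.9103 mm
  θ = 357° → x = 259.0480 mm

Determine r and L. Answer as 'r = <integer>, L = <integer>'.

constraint per measurement: (x − r cos θ)² + (r sin θ − e)² = L²
subtracting the θ₁ and θ₂ equations cancels the r² and L² terms:
r = (x₁² − x₂²) / (2[(x₁cos θ₁ + e sin θ₁) − (x₂cos θ₂ + e sin θ₂)]) = 20.0000 → r = 20
L² = (x₁ − r cos θ₁)² + (r sin θ₁ − e)² = 57599.9917 → L = 240.0000 → L = 240
check at θ₃=357°: x = 259.0480 (printed 259.0480) ✓

r = 20, L = 240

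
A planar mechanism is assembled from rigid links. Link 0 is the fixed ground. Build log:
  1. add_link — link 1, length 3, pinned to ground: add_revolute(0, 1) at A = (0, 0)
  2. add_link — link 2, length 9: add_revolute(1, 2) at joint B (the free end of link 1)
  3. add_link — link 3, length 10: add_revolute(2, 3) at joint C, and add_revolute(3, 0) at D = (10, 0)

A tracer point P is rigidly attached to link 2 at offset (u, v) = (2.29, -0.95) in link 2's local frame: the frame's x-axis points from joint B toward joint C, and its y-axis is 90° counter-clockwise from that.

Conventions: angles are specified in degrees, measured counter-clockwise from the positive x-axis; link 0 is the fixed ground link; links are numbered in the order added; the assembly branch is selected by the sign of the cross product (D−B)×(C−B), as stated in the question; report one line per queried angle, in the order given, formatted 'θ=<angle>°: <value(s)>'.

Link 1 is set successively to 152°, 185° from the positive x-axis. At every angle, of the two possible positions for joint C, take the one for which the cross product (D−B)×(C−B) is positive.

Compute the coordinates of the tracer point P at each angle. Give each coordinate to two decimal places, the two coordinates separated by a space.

A=(0,0), D=(10.00,0)
θ=152°: B = A + 3.00·(cos152°, sin152°) = (-2.6488, 1.4084)
θ=152°: |BD| = 12.7270
θ=152°: circle(B,9.00) ∩ circle(D,10.00): a=5.6171, h=7.0320
θ=152°:   candidates: C₊=(3.7119,7.7756) cross=89.496; C₋=(2.1555,-6.2020) cross=-89.496
θ=152°:   branch + wants cross > 0 → take C=(3.7119,7.7756) (cross=89.496)
θ=152°: ex = (C−B)/|BC| = (0.7067,0.7075); ey = (-0.7075,0.7067)
θ=152°: P = B + 2.29·ex + -0.95·ey = (-0.3583,2.3571)
θ=185°: B = A + 3.00·(cos185°, sin185°) = (-2.9886, -0.2615)
θ=185°: |BD| = 12.9912
θ=185°: circle(B,9.00) ∩ circle(D,10.00): a=5.7643, h=6.9118
θ=185°:   candidates: C₊=(2.6355,6.7649) cross=89.792; C₋=(2.9137,-7.0558) cross=-89.792
θ=185°:   branch + wants cross > 0 → take C=(2.6355,6.7649) (cross=89.792)
θ=185°: ex = (C−B)/|BC| = (0.6249,0.7807); ey = (-0.7807,0.6249)
θ=185°: P = B + 2.29·ex + -0.95·ey = (-0.8159,0.9327)

θ=152°: -0.36 2.36
θ=185°: -0.82 0.93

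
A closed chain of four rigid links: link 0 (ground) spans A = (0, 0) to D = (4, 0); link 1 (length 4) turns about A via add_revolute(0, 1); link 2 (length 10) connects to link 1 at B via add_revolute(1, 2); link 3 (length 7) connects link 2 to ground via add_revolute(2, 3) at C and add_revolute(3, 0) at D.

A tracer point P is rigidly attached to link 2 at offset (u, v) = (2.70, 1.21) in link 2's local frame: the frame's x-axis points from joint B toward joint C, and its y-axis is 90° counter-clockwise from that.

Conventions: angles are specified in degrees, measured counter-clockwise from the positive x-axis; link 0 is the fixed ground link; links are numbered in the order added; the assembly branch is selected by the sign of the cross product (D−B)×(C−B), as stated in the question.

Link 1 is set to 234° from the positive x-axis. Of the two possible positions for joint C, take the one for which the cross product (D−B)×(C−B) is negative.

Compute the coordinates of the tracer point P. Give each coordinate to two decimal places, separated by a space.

A=(0,0), D=(4.00,0)
B = A + 4.00·(cos234°, sin234°) = (-2.3511, -3.2361)
|BD| = 7.1281
circle(B,10.00) ∩ circle(D,7.00): a=7.1414, h=7.0000
  candidates: C₊=(0.8340,6.2431) cross=49.896; C₋=(7.1899,-6.2310) cross=-49.896
  branch - wants cross < 0 → take C=(7.1899,-6.2310) (cross=-49.896)
ex = (C−B)/|BC| = (0.9541,-0.2995); ey = (0.2995,0.9541)
P = B + 2.70·ex + 1.21·ey = (0.5873,-2.8902)

0.59 -2.89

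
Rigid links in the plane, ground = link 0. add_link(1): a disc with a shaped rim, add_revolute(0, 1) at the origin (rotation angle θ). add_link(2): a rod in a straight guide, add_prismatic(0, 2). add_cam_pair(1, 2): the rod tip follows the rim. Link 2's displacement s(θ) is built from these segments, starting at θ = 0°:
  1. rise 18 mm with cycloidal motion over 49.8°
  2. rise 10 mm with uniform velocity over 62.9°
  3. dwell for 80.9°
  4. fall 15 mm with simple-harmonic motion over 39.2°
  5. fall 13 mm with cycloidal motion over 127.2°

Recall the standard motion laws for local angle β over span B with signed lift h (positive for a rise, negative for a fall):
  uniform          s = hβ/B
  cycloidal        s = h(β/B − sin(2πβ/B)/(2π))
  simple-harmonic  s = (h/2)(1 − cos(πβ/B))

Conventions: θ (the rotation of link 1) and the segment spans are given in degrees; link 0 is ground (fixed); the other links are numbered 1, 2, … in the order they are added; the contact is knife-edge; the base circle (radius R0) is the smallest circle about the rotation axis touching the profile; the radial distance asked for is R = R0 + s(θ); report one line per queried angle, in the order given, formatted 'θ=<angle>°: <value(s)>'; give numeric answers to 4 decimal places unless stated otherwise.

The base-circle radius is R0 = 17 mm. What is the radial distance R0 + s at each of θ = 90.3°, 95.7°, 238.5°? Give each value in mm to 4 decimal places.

segment 1 (0° to 49.8°, cycloidal, h = 18) is passed completely: s = 0.0000 + (18) = 18.0000
θ = 90.3° falls in segment 2 (49.8° to 112.7°, uniform, h = 10): β = 90.3 − 49.8 = 40.5°, B = 62.9°; Δs = 10·40.5/62.9 = 6.4388; s = 18.0000 + 6.4388 = 24.4388
θ = 95.7° falls in segment 2 (49.8° to 112.7°, uniform, h = 10): β = 95.7 − 49.8 = 45.9°, B = 62.9°; Δs = 10·45.9/62.9 = 7.2973; s = 18.0000 + 7.2973 = 25.2973
segment 2 (49.8° to 112.7°, uniform, h = 10) is passed completely: s = 18.0000 + (10) = 28.0000
segment 3 (112.7° to 193.6°, dwell): s unchanged at 28.0000
segment 4 (193.6° to 232.8°, simple-harmonic, h = -15) is passed completely: s = 28.0000 + (-15) = 13.0000
θ = 238.5° falls in segment 5 (232.8° to 360°, cycloidal, h = -13): β = 238.5 − 232.8 = 5.7°, B = 127.2°; Δs = -13·(0.0448 − sin(2π·0.0448)/(2π)) = -0.0077; s = 13.0000 − 0.0077 = 12.9923
θ=90.3°: R = R0 + s = 17 + 24.4388 = 41.4388
θ=95.7°: R = R0 + s = 17 + 25.2973 = 42.2973
θ=238.5°: R = R0 + s = 17 + 12.9923 = 29.9923

θ=90.3°: 41.4388
θ=95.7°: 42.2973
θ=238.5°: 29.9923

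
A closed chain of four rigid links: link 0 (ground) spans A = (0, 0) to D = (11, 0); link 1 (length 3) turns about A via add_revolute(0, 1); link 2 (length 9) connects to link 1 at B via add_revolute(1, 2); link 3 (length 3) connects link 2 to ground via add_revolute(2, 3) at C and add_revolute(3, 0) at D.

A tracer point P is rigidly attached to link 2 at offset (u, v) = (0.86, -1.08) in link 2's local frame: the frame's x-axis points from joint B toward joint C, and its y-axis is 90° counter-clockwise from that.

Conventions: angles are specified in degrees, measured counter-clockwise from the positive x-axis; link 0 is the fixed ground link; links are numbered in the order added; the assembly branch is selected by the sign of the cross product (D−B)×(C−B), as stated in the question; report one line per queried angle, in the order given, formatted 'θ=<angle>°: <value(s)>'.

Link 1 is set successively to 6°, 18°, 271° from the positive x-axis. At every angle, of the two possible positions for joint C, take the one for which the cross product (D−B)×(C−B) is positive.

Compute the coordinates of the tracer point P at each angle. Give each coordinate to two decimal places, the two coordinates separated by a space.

A=(0,0), D=(11.00,0)
θ=6°: B = A + 3.00·(cos6°, sin6°) = (2.9836, 0.3136)
θ=6°: |BD| = 8.0226
θ=6°: circle(B,9.00) ∩ circle(D,3.00): a=8.4986, h=2.9620
θ=6°:   candidates: C₊=(11.5915,2.9411) cross=23.763; C₋=(11.3599,-2.9783) cross=-23.763
θ=6°:   branch + wants cross > 0 → take C=(11.5915,2.9411) (cross=23.763)
θ=6°: ex = (C−B)/|BC| = (0.9564,0.2919); ey = (-0.2919,0.9564)
θ=6°: P = B + 0.86·ex + -1.08·ey = (4.1214,-0.4683)
θ=18°: B = A + 3.00·(cos18°, sin18°) = (2.8532, 0.9271)
θ=18°: |BD| = 8.1994
θ=18°: circle(B,9.00) ∩ circle(D,3.00): a=8.4903, h=2.9859
θ=18°:   candidates: C₊=(11.6266,2.9338) cross=24.482; C₋=(10.9514,-2.9996) cross=-24.482
θ=18°:   branch + wants cross > 0 → take C=(11.6266,2.9338) (cross=24.482)
θ=18°: ex = (C−B)/|BC| = (0.9748,0.2230); ey = (-0.2230,0.9748)
θ=18°: P = B + 0.86·ex + -1.08·ey = (3.9323,0.0660)
θ=271°: B = A + 3.00·(cos271°, sin271°) = (0.0524, -2.9995)
θ=271°: |BD| = 11.3511
θ=271°: circle(B,9.00) ∩ circle(D,3.00): a=8.8471, h=1.6522
θ=271°:   candidates: C₊=(8.1484,0.9317) cross=18.754; C₋=(9.0215,-2.2551) cross=-18.754
θ=271°:   branch + wants cross > 0 → take C=(8.1484,0.9317) (cross=18.754)
θ=271°: ex = (C−B)/|BC| = (0.8996,0.4368); ey = (-0.4368,0.8996)
θ=271°: P = B + 0.86·ex + -1.08·ey = (1.2977,-3.5954)

θ=6°: 4.12 -0.47
θ=18°: 3.93 0.07
θ=271°: 1.30 -3.60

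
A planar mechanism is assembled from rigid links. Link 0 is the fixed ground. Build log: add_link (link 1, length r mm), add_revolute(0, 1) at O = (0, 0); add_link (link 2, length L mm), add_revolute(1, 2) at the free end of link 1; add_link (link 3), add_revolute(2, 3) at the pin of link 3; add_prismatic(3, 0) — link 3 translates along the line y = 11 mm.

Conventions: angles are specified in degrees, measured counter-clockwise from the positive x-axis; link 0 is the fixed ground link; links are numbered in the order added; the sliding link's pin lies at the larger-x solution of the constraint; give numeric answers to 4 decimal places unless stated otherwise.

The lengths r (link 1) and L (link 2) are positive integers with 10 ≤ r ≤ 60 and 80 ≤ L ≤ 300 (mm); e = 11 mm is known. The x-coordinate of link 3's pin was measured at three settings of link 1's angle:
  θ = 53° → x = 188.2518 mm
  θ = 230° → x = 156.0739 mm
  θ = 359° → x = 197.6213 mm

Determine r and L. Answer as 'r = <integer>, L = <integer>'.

constraint per measurement: (x − r cos θ)² + (r sin θ − e)² = L²
subtracting the θ₁ and θ₂ equations cancels the r² and L² terms:
r = (x₁² − x₂²) / (2[(x₁cos θ₁ + e sin θ₁) − (x₂cos θ₂ + e sin θ₂)]) = 24.0000 → r = 24
L² = (x₁ − r cos θ₁)² + (r sin θ₁ − e)² = 30276.0081 → L = 174.0000 → L = 174
check at θ₃=359°: x = 197.6213 (printed 197.6213) ✓

r = 24, L = 174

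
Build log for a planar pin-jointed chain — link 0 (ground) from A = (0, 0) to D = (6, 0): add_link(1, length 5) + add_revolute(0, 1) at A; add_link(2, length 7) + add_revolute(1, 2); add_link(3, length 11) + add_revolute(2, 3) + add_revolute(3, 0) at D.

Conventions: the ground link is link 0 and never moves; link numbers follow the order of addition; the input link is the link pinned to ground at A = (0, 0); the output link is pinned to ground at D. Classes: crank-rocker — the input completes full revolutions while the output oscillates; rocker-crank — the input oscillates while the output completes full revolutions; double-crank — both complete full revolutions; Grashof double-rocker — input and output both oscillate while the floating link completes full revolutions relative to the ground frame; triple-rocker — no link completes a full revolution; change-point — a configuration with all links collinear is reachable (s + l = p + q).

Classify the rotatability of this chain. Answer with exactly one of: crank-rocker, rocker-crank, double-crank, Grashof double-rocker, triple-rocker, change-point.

lengths: ground=6, input=5, coupler=7, output=11
sorted: s=5 (shortest), l=11 (longest), p+q=13
s + l = 16 vs p + q = 13
s + l > p + q → non-Grashof → no link fully rotates → triple-rocker

triple-rocker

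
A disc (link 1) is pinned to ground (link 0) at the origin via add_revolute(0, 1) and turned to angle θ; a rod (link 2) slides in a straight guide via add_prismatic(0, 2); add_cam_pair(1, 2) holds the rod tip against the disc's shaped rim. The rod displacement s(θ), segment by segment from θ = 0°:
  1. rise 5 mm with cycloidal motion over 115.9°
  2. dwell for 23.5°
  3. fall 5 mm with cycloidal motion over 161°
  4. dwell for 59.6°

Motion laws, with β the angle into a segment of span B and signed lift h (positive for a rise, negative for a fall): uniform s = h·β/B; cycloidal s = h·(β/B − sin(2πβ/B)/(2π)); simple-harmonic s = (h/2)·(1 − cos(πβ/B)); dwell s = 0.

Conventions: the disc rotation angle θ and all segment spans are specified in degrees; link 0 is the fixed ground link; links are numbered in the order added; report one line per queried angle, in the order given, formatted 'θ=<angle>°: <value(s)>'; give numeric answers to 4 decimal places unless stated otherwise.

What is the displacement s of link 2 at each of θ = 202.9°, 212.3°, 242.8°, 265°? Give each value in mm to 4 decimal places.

segment 1 (0° to 115.9°, cycloidal, h = 5) is passed completely: s = 0.0000 + (5) = 5.0000
segment 2 (115.9° to 139.4°, dwell): s unchanged at 5.0000
θ = 202.9° falls in segment 3 (139.4° to 300.4°, cycloidal, h = -5): β = 202.9 − 139.4 = 63.5°, B = 161°; Δs = -5·(0.3944 − sin(2π·0.3944)/(2π)) = -1.4820; s = 5.0000 − 1.4820 = 3.5180
θ = 212.3° falls in segment 3 (139.4° to 300.4°, cycloidal, h = -5): β = 212.3 − 139.4 = 72.9°, B = 161°; Δs = -5·(0.4528 − sin(2π·0.4528)/(2π)) = -2.0314; s = 5.0000 − 2.0314 = 2.9686
θ = 242.8° falls in segment 3 (139.4° to 300.4°, cycloidal, h = -5): β = 242.8 − 139.4 = 103.4°, B = 161°; Δs = -5·(0.6422 − sin(2π·0.6422)/(2π)) = -3.8314; s = 5.0000 − 3.8314 = 1.1686
θ = 265° falls in segment 3 (139.4° to 300.4°, cycloidal, h = -5): β = 265 − 139.4 = 125.6°, B = 161°; Δs = -5·(0.7801 − sin(2π·0.7801)/(2π)) = -4.6822; s = 5.0000 − 4.6822 = 0.3178

θ=202.9°: 3.5180
θ=212.3°: 2.9686
θ=242.8°: 1.1686
θ=265°: 0.3178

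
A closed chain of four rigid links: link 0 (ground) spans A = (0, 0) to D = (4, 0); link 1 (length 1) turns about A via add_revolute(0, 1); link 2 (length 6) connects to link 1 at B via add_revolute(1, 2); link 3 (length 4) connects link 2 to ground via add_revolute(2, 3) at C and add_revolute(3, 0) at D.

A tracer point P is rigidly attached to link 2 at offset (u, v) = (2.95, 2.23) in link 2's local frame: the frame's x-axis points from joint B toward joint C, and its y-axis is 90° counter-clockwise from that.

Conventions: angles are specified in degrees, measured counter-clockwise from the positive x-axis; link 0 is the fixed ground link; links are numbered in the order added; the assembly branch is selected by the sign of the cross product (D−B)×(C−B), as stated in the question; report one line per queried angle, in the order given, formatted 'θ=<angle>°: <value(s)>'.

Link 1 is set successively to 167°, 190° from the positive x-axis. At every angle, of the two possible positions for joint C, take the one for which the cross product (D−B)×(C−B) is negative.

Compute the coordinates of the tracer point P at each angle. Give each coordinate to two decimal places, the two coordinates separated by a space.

A=(0,0), D=(4.00,0)
θ=167°: B = A + 1.00·(cos167°, sin167°) = (-0.9744, 0.2250)
θ=167°: |BD| = 4.9795
θ=167°: circle(B,6.00) ∩ circle(D,4.00): a=4.4980, h=3.9709
θ=167°:   candidates: C₊=(3.6984,3.9886) cross=19.773; C₋=(3.3396,-3.9451) cross=-19.773
θ=167°:   branch - wants cross < 0 → take C=(3.3396,-3.9451) (cross=-19.773)
θ=167°: ex = (C−B)/|BC| = (0.7190,-0.6950); ey = (0.6950,0.7190)
θ=167°: P = B + 2.95·ex + 2.23·ey = (2.6966,-0.2220)
θ=190°: B = A + 1.00·(cos190°, sin190°) = (-0.9848, -0.1736)
θ=190°: |BD| = 4.9878
θ=190°: circle(B,6.00) ∩ circle(D,4.00): a=4.4988, h=3.9700
θ=190°:   candidates: C₊=(3.3730,3.9506) cross=19.802; C₋=(3.6495,-3.9846) cross=-19.802
θ=190°:   branch - wants cross < 0 → take C=(3.6495,-3.9846) (cross=-19.802)
θ=190°: ex = (C−B)/|BC| = (0.7724,-0.6352); ey = (0.6352,0.7724)
θ=190°: P = B + 2.95·ex + 2.23·ey = (2.7101,-0.3250)

θ=167°: 2.70 -0.22
θ=190°: 2.71 -0.32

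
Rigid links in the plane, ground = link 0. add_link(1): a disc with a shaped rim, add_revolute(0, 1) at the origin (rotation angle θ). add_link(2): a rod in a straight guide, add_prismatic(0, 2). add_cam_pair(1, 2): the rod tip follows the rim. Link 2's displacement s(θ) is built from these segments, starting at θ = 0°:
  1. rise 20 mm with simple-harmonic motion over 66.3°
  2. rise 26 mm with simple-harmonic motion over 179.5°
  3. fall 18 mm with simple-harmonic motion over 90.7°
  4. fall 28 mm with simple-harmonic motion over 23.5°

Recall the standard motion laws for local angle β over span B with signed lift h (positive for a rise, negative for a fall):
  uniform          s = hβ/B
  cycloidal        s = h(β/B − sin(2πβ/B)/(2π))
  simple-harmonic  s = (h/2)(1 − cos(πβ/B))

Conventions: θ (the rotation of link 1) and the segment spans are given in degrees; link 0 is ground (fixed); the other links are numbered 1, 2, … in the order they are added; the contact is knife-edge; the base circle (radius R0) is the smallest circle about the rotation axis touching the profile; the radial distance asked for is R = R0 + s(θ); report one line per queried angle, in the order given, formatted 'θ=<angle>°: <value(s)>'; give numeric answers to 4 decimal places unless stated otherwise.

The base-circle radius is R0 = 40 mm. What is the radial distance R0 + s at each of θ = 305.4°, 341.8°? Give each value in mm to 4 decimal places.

segment 1 (0° to 66.3°, simple-harmonic, h = 20) is passed completely: s = 0.0000 + (20) = 20.0000
segment 2 (66.3° to 245.8°, simple-harmonic, h = 26) is passed completely: s = 20.0000 + (26) = 46.0000
θ = 305.4° falls in segment 3 (245.8° to 336.5°, simple-harmonic, h = -18): β = 305.4 − 245.8 = 59.6°, B = 90.7°; Δs = -18/2·(1 − cos(π·0.6571)) = -13.2640; s = 46.0000 − 13.2640 = 32.7360
segment 3 (245.8° to 336.5°, simple-harmonic, h = -18) is passed completely: s = 46.0000 + (-18) = 28.0000
θ = 341.8° falls in segment 4 (336.5° to 360°, simple-harmonic, h = -28): β = 341.8 − 336.5 = 5.3°, B = 23.5°; Δs = -28/2·(1 − cos(π·0.2255)) = -3.3695; s = 28.0000 − 3.3695 = 24.6305
θ=305.4°: R = R0 + s = 40 + 32.7360 = 72.7360
θ=341.8°: R = R0 + s = 40 + 24.6305 = 64.6305

θ=305.4°: 72.7360
θ=341.8°: 64.6305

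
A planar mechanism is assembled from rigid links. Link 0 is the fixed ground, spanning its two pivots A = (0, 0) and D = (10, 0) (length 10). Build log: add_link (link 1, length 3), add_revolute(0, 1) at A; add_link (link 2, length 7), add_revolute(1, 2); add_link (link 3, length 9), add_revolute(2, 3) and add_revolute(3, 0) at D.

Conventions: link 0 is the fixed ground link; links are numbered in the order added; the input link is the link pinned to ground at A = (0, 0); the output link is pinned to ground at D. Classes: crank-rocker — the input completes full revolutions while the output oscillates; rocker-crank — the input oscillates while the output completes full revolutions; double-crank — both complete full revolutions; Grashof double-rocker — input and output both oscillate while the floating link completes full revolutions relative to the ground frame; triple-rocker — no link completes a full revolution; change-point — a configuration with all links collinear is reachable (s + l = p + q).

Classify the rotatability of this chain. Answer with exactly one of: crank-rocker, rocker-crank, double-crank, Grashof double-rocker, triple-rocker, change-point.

lengths: ground=10, input=3, coupler=7, output=9
sorted: s=3 (shortest), l=10 (longest), p+q=16
s + l = 13 vs p + q = 16
s + l < p + q (Grashof) with shortest = input link → crank-rocker

crank-rocker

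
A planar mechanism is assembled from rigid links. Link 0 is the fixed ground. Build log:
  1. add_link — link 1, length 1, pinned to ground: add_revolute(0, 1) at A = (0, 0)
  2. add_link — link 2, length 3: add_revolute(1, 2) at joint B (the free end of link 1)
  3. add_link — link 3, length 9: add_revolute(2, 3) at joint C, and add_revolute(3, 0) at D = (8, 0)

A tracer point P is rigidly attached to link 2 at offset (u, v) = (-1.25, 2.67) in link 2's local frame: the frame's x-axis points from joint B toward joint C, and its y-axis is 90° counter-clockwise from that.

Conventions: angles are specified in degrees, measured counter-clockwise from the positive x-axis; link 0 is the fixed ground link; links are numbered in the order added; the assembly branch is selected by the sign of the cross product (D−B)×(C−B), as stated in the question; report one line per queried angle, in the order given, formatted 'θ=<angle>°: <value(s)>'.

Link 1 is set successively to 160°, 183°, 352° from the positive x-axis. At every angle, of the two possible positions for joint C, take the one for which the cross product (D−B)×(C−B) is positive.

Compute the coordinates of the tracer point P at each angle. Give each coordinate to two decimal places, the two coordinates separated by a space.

A=(0,0), D=(8.00,0)
θ=160°: B = A + 1.00·(cos160°, sin160°) = (-0.9397, 0.3420)
θ=160°: |BD| = 8.9462
θ=160°: circle(B,3.00) ∩ circle(D,9.00): a=0.4491, h=2.9662
θ=160°:   candidates: C₊=(-0.3775,3.2889) cross=26.536; C₋=(-0.6043,-2.6392) cross=-26.536
θ=160°:   branch + wants cross > 0 → take C=(-0.3775,3.2889) (cross=26.536)
θ=160°: ex = (C−B)/|BC| = (0.1874,0.9823); ey = (-0.9823,0.1874)
θ=160°: P = B + -1.25·ex + 2.67·ey = (-3.7966,-0.3855)
θ=183°: B = A + 1.00·(cos183°, sin183°) = (-0.9986, -0.0523)
θ=183°: |BD| = 8.9988
θ=183°: circle(B,3.00) ∩ circle(D,9.00): a=0.4988, h=2.9582
θ=183°:   candidates: C₊=(-0.5170,2.9087) cross=26.621; C₋=(-0.4826,-3.0076) cross=-26.621
θ=183°:   branch + wants cross > 0 → take C=(-0.5170,2.9087) (cross=26.621)
θ=183°: ex = (C−B)/|BC| = (0.1605,0.9870); ey = (-0.9870,0.1605)
θ=183°: P = B + -1.25·ex + 2.67·ey = (-3.8347,-0.8575)
θ=352°: B = A + 1.00·(cos352°, sin352°) = (0.9903, -0.1392)
θ=352°: |BD| = 7.0111
θ=352°: circle(B,3.00) ∩ circle(D,9.00): a=-1.6291, h=2.5191
θ=352°:   candidates: C₊=(-0.6886,2.3471) cross=17.662; C₋=(-0.5886,-2.6901) cross=-17.662
θ=352°:   branch + wants cross > 0 → take C=(-0.6886,2.3471) (cross=17.662)
θ=352°: ex = (C−B)/|BC| = (-0.5596,0.8288); ey = (-0.8288,-0.5596)
θ=352°: P = B + -1.25·ex + 2.67·ey = (-0.5230,-2.6693)

θ=160°: -3.80 -0.39
θ=183°: -3.83 -0.86
θ=352°: -0.52 -2.67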